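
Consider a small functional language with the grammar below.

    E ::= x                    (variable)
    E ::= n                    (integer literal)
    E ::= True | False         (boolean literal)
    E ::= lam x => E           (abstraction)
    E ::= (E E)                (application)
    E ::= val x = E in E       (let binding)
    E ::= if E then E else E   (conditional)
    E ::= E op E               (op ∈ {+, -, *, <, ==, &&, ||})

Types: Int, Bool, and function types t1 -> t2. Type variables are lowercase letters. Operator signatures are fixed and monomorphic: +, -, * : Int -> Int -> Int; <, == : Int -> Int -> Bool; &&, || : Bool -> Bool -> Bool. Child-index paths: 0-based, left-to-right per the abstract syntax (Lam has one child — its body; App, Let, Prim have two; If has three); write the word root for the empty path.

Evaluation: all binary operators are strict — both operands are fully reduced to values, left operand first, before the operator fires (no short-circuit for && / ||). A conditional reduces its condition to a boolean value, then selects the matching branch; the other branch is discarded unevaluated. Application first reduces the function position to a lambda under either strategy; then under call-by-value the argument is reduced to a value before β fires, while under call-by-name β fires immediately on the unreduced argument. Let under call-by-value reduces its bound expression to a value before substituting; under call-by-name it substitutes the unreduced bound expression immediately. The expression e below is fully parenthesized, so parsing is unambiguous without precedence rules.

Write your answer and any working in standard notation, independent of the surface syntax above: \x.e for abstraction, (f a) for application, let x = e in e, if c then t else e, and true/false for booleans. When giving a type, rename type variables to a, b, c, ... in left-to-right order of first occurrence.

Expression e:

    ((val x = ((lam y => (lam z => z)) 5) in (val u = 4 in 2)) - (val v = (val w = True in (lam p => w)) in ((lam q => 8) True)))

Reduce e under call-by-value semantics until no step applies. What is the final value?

Working:
step 0: ((let x = ((\y.(\z.z)) 5) in (let u = 4 in 2)) - (let v = (let w = true in (\p.w)) in ((\q.8) true)))
step 1: [beta@0.0] ((let x = (\z.z) in (let u = 4 in 2)) - (let v = (let w = true in (\p.w)) in ((\q.8) true)))
step 2: [let@0] ((let u = 4 in 2) - (let v = (let w = true in (\p.w)) in ((\q.8) true)))
step 3: [let@0] (2 - (let v = (let w = true in (\p.w)) in ((\q.8) true)))
step 4: [let@1.0] (2 - (let v = (\p.true) in ((\q.8) true)))
step 5: [let@1] (2 - ((\q.8) true))
step 6: [beta@1] (2 - 8)
step 7: [delta@root] -6

Answer: -6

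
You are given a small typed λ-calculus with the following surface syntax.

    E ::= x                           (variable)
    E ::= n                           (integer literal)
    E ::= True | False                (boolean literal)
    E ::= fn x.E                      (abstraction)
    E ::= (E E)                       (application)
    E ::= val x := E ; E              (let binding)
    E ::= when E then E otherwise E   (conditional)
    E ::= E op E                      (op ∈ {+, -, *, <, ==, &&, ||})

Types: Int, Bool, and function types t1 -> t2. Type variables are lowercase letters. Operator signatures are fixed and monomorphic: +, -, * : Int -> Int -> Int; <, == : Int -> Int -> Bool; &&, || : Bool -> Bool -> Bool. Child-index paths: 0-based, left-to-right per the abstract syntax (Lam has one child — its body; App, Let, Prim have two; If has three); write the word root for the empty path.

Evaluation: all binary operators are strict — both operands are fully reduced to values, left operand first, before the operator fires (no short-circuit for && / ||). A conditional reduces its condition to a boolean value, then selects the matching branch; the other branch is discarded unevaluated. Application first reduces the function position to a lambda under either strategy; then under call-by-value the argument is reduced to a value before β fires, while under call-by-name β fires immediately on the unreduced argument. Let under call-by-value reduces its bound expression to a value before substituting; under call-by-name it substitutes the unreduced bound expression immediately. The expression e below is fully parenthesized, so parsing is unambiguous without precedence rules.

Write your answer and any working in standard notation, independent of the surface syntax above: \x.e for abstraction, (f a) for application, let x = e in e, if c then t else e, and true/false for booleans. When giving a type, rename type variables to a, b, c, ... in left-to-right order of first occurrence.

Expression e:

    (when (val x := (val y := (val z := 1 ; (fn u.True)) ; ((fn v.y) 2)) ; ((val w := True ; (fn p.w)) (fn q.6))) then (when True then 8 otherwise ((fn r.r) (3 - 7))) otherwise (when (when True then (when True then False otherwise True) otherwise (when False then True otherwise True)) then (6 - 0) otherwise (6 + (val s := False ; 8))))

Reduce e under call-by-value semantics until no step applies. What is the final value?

Trace:
step 0: (if (let x = (let y = (let z = 1 in (\u.true)) in ((\v.y) 2)) in ((let w = true in (\p.w)) (\q.6))) then (if true then 8 else ((\r.r) (3 - 7))) else (if (if true then (if true then false else true) else (if false then true else true)) then (6 - 0) else (6 + (let s = false in 8))))
step 1: [let@0.0.0] (if (let x = (let y = (\u.true) in ((\v.y) 2)) in ((let w = true in (\p.w)) (\q.6))) then (if true then 8 else ((\r.r) (3 - 7))) else (if (if true then (if true then false else true) else (if false then true else true)) then (6 - 0) else (6 + (let s = false in 8))))
step 2: [let@0.0] (if (let x = ((\v.(\u.true)) 2) in ((let w = true in (\p.w)) (\q.6))) then (if true then 8 else ((\r.r) (3 - 7))) else (if (if true then (if true then false else true) else (if false then true else true)) then (6 - 0) else (6 + (let s = false in 8))))
step 3: [beta@0.0] (if (let x = (\u.true) in ((let w = true in (\p.w)) (\q.6))) then (if true then 8 else ((\r.r) (3 - 7))) else (if (if true then (if true then false else true) else (if false then true else true)) then (6 - 0) else (6 + (let s = false in 8))))
step 4: [let@0] (if ((let w = true in (\p.w)) (\q.6)) then (if true then 8 else ((\r.r) (3 - 7))) else (if (if true then (if true then false else true) else (if false then true else true)) then (6 - 0) else (6 + (let s = false in 8))))
step 5: [let@0.0] (if ((\p.true) (\q.6)) then (if true then 8 else ((\r.r) (3 - 7))) else (if (if true then (if true then false else true) else (if false then true else true)) then (6 - 0) else (6 + (let s = false in 8))))
step 6: [beta@0] (if true then (if true then 8 else ((\r.r) (3 - 7))) else (if (if true then (if true then false else true) else (if false then true else true)) then (6 - 0) else (6 + (let s = false in 8))))
step 7: [if@root] (if true then 8 else ((\r.r) (3 - 7)))
step 8: [if@root] 8

Answer: 8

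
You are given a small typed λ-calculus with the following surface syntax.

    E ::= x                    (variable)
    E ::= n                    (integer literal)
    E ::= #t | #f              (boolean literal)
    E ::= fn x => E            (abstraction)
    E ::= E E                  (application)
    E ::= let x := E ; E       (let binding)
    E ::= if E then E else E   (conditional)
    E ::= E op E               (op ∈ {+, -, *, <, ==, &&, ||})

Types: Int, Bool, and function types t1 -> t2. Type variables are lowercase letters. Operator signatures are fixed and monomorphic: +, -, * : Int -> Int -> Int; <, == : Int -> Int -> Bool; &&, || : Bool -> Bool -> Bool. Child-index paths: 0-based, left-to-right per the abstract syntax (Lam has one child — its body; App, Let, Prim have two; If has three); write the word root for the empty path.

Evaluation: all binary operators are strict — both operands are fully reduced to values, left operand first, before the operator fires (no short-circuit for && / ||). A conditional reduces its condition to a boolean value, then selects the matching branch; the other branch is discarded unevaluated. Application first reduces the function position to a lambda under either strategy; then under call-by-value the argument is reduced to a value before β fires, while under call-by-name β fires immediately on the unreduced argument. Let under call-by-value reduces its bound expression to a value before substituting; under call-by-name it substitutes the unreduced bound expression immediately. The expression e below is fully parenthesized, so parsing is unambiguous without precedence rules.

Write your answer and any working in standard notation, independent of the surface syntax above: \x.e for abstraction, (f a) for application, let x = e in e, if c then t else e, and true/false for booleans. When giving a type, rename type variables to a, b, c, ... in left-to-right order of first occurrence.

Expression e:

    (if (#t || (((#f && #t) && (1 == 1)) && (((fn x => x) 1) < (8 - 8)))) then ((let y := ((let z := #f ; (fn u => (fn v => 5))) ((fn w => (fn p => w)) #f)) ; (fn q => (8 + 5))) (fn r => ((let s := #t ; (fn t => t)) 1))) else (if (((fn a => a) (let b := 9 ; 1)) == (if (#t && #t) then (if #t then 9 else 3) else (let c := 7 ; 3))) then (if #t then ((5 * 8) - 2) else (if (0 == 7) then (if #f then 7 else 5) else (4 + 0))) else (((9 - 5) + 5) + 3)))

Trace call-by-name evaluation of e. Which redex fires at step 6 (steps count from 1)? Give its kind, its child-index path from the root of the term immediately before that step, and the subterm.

Answer: delta at 0.1.1 : (1 < 0)

Working:
step 0: (if (true || (((false && true) && (1 == 1)) && (((\x.x) 1) < (8 - 8)))) then ((let y = ((let z = false in (\u.(\v.5))) ((\w.(\p.w)) false)) in (\q.(8 + 5))) (\r.((let s = true in (\t.t)) 1))) else (if (((\a.a) (let b = 9 in 1)) == (if (true && true) then (if true then 9 else 3) else (let c = 7 in 3))) then (if true then ((5 * 8) - 2) else (if (0 == 7) then (if false then 7 else 5) else (4 + 0))) else (((9 - 5) + 5) + 3)))
step 1: [delta@0.1.0.0] (if (true || ((false && (1 == 1)) && (((\x.x) 1) < (8 - 8)))) then ((let y = ((let z = false in (\u.(\v.5))) ((\w.(\p.w)) false)) in (\q.(8 + 5))) (\r.((let s = true in (\t.t)) 1))) else (if (((\a.a) (let b = 9 in 1)) == (if (true && true) then (if true then 9 else 3) else (let c = 7 in 3))) then (if true then ((5 * 8) - 2) else (if (0 == 7) then (if false then 7 else 5) else (4 + 0))) else (((9 - 5) + 5) + 3)))
step 2: [delta@0.1.0.1] (if (true || ((false && true) && (((\x.x) 1) < (8 - 8)))) then ((let y = ((let z = false in (\u.(\v.5))) ((\w.(\p.w)) false)) in (\q.(8 + 5))) (\r.((let s = true in (\t.t)) 1))) else (if (((\a.a) (let b = 9 in 1)) == (if (true && true) then (if true then 9 else 3) else (let c = 7 in 3))) then (if true then ((5 * 8) - 2) else (if (0 == 7) then (if false then 7 else 5) else (4 + 0))) else (((9 - 5) + 5) + 3)))
step 3: [delta@0.1.0] (if (true || (false && (((\x.x) 1) < (8 - 8)))) then ((let y = ((let z = false in (\u.(\v.5))) ((\w.(\p.w)) false)) in (\q.(8 + 5))) (\r.((let s = true in (\t.t)) 1))) else (if (((\a.a) (let b = 9 in 1)) == (if (true && true) then (if true then 9 else 3) else (let c = 7 in 3))) then (if true then ((5 * 8) - 2) else (if (0 == 7) then (if false then 7 else 5) else (4 + 0))) else (((9 - 5) + 5) + 3)))
step 4: [beta@0.1.1.0] (if (true || (false && (1 < (8 - 8)))) then ((let y = ((let z = false in (\u.(\v.5))) ((\w.(\p.w)) false)) in (\q.(8 + 5))) (\r.((let s = true in (\t.t)) 1))) else (if (((\a.a) (let b = 9 in 1)) == (if (true && true) then (if true then 9 else 3) else (let c = 7 in 3))) then (if true then ((5 * 8) - 2) else (if (0 == 7) then (if false then 7 else 5) else (4 + 0))) else (((9 - 5) + 5) + 3)))
step 5: [delta@0.1.1.1] (if (true || (false && (1 < 0))) then ((let y = ((let z = false in (\u.(\v.5))) ((\w.(\p.w)) false)) in (\q.(8 + 5))) (\r.((let s = true in (\t.t)) 1))) else (if (((\a.a) (let b = 9 in 1)) == (if (true && true) then (if true then 9 else 3) else (let c = 7 in 3))) then (if true then ((5 * 8) - 2) else (if (0 == 7) then (if false then 7 else 5) else (4 + 0))) else (((9 - 5) + 5) + 3)))
step 6: [delta@0.1.1] (if (true || (false && false)) then ((let y = ((let z = false in (\u.(\v.5))) ((\w.(\p.w)) false)) in (\q.(8 + 5))) (\r.((let s = true in (\t.t)) 1))) else (if (((\a.a) (let b = 9 in 1)) == (if (true && true) then (if true then 9 else 3) else (let c = 7 in 3))) then (if true then ((5 * 8) - 2) else (if (0 == 7) then (if false then 7 else 5) else (4 + 0))) else (((9 - 5) + 5) + 3)))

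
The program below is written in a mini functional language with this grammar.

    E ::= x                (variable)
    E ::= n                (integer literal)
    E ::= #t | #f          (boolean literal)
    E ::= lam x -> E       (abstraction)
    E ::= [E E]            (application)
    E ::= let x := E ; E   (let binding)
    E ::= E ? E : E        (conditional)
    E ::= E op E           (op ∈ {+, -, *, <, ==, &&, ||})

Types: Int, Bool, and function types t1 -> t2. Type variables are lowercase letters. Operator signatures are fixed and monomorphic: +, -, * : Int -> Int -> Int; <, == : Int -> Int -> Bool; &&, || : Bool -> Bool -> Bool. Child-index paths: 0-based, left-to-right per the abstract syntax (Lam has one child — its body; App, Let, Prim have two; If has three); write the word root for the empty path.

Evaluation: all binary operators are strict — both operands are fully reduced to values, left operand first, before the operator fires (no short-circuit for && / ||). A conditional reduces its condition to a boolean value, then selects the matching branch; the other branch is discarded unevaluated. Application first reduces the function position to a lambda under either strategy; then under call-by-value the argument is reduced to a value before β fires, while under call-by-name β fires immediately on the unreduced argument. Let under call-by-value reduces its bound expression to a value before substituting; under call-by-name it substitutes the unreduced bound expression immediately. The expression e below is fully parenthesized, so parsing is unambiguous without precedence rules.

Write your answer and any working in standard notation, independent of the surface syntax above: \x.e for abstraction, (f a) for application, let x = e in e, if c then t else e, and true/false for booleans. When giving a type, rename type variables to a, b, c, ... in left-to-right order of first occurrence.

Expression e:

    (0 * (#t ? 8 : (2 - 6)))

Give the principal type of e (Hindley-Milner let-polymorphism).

Trace:
  unify Int ~ Int
  unify Bool ~ Bool
  unify Int ~ Int
  unify Int ~ Int
  unify Int ~ Int
  unify Int ~ Int

Answer: Int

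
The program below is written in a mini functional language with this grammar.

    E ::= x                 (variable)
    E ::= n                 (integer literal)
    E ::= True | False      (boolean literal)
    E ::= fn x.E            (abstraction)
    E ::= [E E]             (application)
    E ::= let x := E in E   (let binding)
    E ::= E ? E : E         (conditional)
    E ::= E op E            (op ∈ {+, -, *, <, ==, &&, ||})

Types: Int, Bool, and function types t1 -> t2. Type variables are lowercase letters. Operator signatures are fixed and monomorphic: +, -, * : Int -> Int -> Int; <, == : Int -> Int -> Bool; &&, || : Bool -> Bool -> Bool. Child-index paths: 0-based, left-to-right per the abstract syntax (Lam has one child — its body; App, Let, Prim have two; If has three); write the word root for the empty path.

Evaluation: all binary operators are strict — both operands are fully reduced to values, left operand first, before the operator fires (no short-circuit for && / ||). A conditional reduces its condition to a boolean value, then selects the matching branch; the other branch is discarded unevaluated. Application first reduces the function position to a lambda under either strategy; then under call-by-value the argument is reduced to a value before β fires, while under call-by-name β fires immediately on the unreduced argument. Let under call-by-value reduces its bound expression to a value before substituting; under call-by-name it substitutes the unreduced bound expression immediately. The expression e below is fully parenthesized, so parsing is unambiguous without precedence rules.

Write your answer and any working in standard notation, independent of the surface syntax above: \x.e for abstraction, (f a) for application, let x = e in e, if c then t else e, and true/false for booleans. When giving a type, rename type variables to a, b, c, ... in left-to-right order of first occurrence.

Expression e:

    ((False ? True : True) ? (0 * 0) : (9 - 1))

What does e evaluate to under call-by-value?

Working:
step 0: (if (if false then true else true) then (0 * 0) else (9 - 1))
step 1: [if@0] (if true then (0 * 0) else (9 - 1))
step 2: [if@root] (0 * 0)
step 3: [delta@root] 0

Answer: 0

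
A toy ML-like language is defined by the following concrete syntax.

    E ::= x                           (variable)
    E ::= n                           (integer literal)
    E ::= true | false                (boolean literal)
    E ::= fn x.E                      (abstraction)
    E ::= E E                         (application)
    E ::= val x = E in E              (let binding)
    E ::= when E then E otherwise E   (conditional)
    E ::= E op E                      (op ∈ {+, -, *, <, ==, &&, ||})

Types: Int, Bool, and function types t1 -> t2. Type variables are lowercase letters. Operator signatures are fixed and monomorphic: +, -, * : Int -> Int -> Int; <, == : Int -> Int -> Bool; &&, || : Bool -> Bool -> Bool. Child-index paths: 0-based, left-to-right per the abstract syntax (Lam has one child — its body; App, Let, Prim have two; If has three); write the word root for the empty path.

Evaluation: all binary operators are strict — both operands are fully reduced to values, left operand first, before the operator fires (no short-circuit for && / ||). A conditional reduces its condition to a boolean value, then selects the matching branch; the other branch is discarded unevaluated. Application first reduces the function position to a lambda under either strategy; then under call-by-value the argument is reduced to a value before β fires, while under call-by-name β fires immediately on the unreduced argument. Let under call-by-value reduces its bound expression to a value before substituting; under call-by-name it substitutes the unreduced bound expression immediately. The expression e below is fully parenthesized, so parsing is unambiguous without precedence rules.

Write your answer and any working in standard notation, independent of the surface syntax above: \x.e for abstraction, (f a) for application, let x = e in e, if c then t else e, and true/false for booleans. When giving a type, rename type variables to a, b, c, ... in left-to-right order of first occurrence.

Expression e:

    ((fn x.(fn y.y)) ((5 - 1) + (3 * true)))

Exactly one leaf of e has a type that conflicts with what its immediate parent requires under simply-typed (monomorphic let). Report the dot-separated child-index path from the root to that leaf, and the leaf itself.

Answer: 1.1.1 : true

Derivation:
y : b
\y._ : b -> b
\x._ : a -> b -> b
  unify Int ~ Int
  unify Int ~ Int
  unify Int ~ Int
  unify Int ~ Int
  unify Bool ~ Int
  FAIL: mismatch Bool ~ Int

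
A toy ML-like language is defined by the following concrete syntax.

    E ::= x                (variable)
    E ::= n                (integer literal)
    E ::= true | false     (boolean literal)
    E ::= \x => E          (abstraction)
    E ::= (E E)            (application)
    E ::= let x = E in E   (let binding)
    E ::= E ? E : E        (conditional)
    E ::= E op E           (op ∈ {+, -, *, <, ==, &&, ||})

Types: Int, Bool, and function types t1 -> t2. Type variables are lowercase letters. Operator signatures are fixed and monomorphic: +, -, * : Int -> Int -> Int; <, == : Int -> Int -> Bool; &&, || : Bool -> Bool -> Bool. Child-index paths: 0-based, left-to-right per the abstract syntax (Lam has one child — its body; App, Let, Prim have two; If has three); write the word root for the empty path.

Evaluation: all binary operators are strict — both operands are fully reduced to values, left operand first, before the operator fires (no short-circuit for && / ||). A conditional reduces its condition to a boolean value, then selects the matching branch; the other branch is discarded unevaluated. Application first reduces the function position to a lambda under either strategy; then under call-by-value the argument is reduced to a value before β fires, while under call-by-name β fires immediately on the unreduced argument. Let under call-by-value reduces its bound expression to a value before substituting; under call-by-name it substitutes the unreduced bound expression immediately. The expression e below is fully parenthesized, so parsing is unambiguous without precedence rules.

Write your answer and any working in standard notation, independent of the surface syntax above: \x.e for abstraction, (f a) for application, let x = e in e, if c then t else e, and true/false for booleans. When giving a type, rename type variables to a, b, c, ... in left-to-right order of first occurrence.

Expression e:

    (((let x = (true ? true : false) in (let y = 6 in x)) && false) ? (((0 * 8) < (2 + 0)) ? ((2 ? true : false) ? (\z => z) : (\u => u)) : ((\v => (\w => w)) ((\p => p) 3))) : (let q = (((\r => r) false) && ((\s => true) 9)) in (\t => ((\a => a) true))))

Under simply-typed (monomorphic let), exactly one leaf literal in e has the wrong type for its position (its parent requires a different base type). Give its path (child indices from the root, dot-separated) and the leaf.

Derivation:
  unify Bool ~ Bool
  unify Bool ~ Bool
let x : Bool
let y : Int
x : Bool
  unify Bool ~ Bool
  unify Bool ~ Bool
  unify Bool ~ Bool
  unify Int ~ Int
  unify Int ~ Int
  unify Int ~ Int
  unify Int ~ Int
  unify Int ~ Int
  unify Int ~ Int
  unify Bool ~ Bool
  unify Int ~ Bool
  FAIL: mismatch Int ~ Bool

Answer: 1.1.0.0 : 2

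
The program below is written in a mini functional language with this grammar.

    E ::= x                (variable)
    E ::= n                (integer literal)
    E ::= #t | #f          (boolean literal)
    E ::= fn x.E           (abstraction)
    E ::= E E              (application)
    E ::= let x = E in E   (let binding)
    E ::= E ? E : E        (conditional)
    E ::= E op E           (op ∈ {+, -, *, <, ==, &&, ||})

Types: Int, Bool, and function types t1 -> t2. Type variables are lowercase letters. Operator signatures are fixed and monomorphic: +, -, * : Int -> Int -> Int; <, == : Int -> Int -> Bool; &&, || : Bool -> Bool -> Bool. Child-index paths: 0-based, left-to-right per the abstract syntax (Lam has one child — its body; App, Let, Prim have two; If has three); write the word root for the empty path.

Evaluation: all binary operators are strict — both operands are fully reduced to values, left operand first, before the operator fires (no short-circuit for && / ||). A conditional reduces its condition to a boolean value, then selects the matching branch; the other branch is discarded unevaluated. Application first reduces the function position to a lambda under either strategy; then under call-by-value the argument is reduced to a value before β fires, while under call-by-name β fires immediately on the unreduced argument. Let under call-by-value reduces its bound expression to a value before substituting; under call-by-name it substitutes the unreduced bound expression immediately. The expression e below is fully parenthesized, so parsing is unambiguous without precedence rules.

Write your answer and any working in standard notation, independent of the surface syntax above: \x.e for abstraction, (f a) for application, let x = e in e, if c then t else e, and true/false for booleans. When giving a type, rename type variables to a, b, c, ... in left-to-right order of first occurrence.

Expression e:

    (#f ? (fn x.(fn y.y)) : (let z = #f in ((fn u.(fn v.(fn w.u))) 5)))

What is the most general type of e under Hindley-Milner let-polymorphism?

Answer: a -> Int -> Int

Trace:
  unify Bool ~ Bool
y : b
\y._ : b -> b
\x._ : a -> b -> b
let z : Bool
u : c
\w._ : e -> c
\v._ : d -> e -> c
\u._ : c -> d -> e -> c
  unify c -> d -> e -> c ~ Int -> f
  unify c ~ Int
  unify d -> e -> Int ~ f
_ _ : d -> e -> Int
  unify a -> b -> b ~ d -> e -> Int
  unify a ~ d
  unify b -> b ~ e -> Int
  unify b ~ e
  unify e ~ Int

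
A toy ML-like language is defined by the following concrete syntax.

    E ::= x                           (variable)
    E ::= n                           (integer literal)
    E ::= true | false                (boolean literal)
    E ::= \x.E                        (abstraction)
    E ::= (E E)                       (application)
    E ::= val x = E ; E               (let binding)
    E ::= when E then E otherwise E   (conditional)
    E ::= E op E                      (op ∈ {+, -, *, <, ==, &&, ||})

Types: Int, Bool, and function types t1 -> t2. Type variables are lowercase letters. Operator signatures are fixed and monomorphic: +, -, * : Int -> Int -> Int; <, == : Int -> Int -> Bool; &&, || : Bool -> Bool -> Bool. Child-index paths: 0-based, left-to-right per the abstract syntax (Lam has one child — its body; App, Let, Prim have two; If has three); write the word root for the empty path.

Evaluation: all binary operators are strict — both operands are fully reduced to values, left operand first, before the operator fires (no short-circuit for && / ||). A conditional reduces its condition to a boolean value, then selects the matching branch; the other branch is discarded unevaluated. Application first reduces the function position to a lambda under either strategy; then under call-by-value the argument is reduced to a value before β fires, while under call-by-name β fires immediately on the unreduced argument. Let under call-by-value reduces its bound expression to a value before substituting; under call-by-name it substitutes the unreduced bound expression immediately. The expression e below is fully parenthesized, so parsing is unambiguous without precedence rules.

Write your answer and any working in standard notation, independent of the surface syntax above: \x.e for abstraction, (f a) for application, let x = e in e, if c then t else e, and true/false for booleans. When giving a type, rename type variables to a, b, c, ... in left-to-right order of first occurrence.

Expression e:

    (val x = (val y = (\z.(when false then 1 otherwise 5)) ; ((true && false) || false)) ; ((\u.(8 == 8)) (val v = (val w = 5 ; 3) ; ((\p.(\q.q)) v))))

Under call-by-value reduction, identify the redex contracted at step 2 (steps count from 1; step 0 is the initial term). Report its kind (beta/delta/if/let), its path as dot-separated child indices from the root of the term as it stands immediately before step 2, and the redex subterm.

Answer: delta at 0.0 : (true && false)

Derivation:
step 0: (let x = (let y = (\z.(if false then 1 else 5)) in ((true && false) || false)) in ((\u.(8 == 8)) (let v = (let w = 5 in 3) in ((\p.(\q.q)) v))))
step 1: [let@0] (let x = ((true && false) || false) in ((\u.(8 == 8)) (let v = (let w = 5 in 3) in ((\p.(\q.q)) v))))
step 2: [delta@0.0] (let x = (false || false) in ((\u.(8 == 8)) (let v = (let w = 5 in 3) in ((\p.(\q.q)) v))))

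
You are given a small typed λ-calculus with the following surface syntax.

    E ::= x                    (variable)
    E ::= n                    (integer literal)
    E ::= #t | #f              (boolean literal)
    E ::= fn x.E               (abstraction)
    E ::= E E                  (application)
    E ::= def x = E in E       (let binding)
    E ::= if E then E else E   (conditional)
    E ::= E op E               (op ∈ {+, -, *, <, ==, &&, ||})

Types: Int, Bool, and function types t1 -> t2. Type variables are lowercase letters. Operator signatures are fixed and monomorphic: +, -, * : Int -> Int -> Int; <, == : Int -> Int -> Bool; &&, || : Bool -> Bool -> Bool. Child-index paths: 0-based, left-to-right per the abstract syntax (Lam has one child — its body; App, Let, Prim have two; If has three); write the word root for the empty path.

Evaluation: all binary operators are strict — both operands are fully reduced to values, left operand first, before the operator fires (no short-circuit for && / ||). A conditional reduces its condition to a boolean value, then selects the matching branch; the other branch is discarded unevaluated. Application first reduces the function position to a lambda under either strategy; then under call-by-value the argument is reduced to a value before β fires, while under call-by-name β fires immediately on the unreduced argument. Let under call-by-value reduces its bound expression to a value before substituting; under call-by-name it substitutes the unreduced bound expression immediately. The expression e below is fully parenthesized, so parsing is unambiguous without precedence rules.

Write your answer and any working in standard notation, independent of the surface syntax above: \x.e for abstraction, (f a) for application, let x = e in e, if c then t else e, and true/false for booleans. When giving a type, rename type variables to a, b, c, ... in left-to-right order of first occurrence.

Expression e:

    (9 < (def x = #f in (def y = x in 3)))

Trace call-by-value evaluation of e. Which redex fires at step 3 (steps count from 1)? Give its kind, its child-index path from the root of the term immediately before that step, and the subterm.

Derivation:
step 0: (9 < (let x = false in (let y = x in 3)))
step 1: [let@1] (9 < (let y = false in 3))
step 2: [let@1] (9 < 3)
step 3: [delta@root] false

Answer: delta at root : (9 < 3)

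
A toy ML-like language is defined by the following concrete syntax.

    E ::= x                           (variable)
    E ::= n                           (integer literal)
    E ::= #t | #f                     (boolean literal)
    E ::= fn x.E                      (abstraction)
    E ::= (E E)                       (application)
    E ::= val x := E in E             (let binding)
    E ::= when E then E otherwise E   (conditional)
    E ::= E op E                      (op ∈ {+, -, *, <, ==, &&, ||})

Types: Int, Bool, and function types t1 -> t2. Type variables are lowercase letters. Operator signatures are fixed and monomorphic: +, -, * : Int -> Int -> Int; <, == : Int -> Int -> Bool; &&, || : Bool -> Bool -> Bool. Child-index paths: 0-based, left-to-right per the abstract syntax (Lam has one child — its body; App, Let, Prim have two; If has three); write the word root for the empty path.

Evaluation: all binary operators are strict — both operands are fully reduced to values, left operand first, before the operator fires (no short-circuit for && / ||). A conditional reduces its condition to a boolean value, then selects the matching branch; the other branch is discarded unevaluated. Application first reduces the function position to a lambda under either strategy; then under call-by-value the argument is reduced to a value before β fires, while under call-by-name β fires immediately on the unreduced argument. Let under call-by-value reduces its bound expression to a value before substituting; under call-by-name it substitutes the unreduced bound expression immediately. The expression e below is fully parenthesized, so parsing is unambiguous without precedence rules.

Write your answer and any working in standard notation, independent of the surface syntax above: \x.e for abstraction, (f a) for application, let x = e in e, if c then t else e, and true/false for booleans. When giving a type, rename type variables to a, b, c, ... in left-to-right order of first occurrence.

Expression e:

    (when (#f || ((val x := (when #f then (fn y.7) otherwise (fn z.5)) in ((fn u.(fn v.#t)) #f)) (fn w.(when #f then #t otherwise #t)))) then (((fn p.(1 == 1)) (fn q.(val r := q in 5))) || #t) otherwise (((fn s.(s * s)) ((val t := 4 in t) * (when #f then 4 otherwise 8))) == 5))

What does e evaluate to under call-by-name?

Answer: true

Trace:
step 0: (if (false || ((let x = (if false then (\y.7) else (\z.5)) in ((\u.(\v.true)) false)) (\w.(if false then true else true)))) then (((\p.(1 == 1)) (\q.(let r = q in 5))) || true) else (((\s.(s * s)) ((let t = 4 in t) * (if false then 4 else 8))) == 5))
step 1: [let@0.1.0] (if (false || (((\u.(\v.true)) false) (\w.(if false then true else true)))) then (((\p.(1 == 1)) (\q.(let r = q in 5))) || true) else (((\s.(s * s)) ((let t = 4 in t) * (if false then 4 else 8))) == 5))
step 2: [beta@0.1.0] (if (false || ((\v.true) (\w.(if false then true else true)))) then (((\p.(1 == 1)) (\q.(let r = q in 5))) || true) else (((\s.(s * s)) ((let t = 4 in t) * (if false then 4 else 8))) == 5))
step 3: [beta@0.1] (if (false || true) then (((\p.(1 == 1)) (\q.(let r = q in 5))) || true) else (((\s.(s * s)) ((let t = 4 in t) * (if false then 4 else 8))) == 5))
step 4: [delta@0] (if true then (((\p.(1 == 1)) (\q.(let r = q in 5))) || true) else (((\s.(s * s)) ((let t = 4 in t) * (if false then 4 else 8))) == 5))
step 5: [if@root] (((\p.(1 == 1)) (\q.(let r = q in 5))) || true)
step 6: [beta@0] ((1 == 1) || true)
step 7: [delta@0] (true || true)
step 8: [delta@root] true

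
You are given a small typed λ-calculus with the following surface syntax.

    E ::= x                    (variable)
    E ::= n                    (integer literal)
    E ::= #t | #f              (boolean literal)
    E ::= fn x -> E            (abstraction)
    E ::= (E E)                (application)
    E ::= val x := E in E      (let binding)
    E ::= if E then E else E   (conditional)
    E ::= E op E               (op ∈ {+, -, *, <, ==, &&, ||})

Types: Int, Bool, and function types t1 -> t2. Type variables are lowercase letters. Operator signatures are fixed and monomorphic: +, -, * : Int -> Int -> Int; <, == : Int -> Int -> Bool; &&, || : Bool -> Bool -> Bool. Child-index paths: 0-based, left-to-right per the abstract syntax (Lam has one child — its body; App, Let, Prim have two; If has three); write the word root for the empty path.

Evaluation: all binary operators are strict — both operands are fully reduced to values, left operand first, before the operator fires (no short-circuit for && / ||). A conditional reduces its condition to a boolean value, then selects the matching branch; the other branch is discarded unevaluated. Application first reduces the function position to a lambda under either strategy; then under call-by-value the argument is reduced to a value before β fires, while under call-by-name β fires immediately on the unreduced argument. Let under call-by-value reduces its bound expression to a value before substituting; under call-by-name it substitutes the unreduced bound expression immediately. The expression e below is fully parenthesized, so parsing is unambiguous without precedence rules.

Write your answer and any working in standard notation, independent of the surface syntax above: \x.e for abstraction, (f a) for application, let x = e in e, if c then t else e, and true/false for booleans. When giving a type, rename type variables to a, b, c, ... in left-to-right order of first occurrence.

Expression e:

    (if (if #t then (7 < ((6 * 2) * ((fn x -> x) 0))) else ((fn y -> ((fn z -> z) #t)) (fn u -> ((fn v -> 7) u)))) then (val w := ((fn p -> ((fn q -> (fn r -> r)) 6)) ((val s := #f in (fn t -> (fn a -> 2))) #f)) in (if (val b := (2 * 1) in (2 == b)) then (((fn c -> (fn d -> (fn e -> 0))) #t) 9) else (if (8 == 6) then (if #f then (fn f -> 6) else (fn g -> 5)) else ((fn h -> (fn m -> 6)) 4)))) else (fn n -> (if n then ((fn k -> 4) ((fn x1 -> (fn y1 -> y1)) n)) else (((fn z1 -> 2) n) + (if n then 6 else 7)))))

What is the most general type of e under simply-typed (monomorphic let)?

Trace:
  unify Bool ~ Bool
  unify Int ~ Int
  unify Int ~ Int
  unify Int ~ Int
  unify Int ~ Int
x : a
\x._ : a -> a
  unify a -> a ~ Int -> b
  unify a ~ Int
  unify Int ~ b
_ _ : Int
  unify Int ~ Int
  unify Int ~ Int
z : d
\z._ : d -> d
  unify d -> d ~ Bool -> e
  unify d ~ Bool
  unify Bool ~ e
_ _ : Bool
\y._ : c -> Bool
\v._ : g -> Int
u : f
  unify g -> Int ~ f -> h
  unify g ~ f
  unify Int ~ h
_ _ : Int
\u._ : f -> Int
  unify c -> Bool ~ (f -> Int) -> i
  unify c ~ f -> Int
  unify Bool ~ i
_ _ : Bool
  unify Bool ~ Bool
  unify Bool ~ Bool
r : l
\r._ : l -> l
\q._ : k -> l -> l
  unify k -> l -> l ~ Int -> m
  unify k ~ Int
  unify l -> l ~ m
_ _ : l -> l
\p._ : j -> l -> l
let s : Bool
\a._ : o -> Int
\t._ : n -> o -> Int
  unify n -> o -> Int ~ Bool -> p
  unify n ~ Bool
  unify o -> Int ~ p
_ _ : o -> Int
  unify j -> l -> l ~ (o -> Int) -> q
  unify j ~ o -> Int
  unify l -> l ~ q
_ _ : l -> l
let w : l -> l
  unify Int ~ Int
  unify Int ~ Int
let b : Int
  unify Int ~ Int
b : Int
  unify Int ~ Int
  unify Bool ~ Bool
\e._ : t -> Int
\d._ : s -> t -> Int
\c._ : r -> s -> t -> Int
  unify r -> s -> t -> Int ~ Bool -> u
  unify r ~ Bool
  unify s -> t -> Int ~ u
_ _ : s -> t -> Int
  unify s -> t -> Int ~ Int -> v
  unify s ~ Int
  unify t -> Int ~ v
_ _ : t -> Int
  unify Int ~ Int
  unify Int ~ Int
  unify Bool ~ Bool
  unify Bool ~ Bool
\f._ : w -> Int
\g._ : x -> Int
  unify w -> Int ~ x -> Int
  unify w ~ x
  unify Int ~ Int
\m._ : z -> Int
\h._ : y -> z -> Int
  unify y -> z -> Int ~ Int -> t26
  unify y ~ Int
  unify z -> Int ~ t26
_ _ : z -> Int
  unify x -> Int ~ z -> Int
  unify x ~ z
  unify Int ~ Int
  unify t -> Int ~ z -> Int
  unify t ~ z
  unify Int ~ Int
n : t27
  unify t27 ~ Bool
\k._ : t28 -> Int
y1 : t30
\y1._ : t30 -> t30
\x1._ : t29 -> t30 -> t30
n : Bool
  unify t29 -> t30 -> t30 ~ Bool -> t31
  unify t29 ~ Bool
  unify t30 -> t30 ~ t31
_ _ : t30 -> t30
  unify t28 -> Int ~ (t30 -> t30) -> t32
  unify t28 ~ t30 -> t30
  unify Int ~ t32
_ _ : Int
\z1._ : t33 -> Int
n : Bool
  unify t33 -> Int ~ Bool -> t34
  unify t33 ~ Bool
  unify Int ~ t34
_ _ : Int
  unify Int ~ Int
n : Bool
  unify Bool ~ Bool
  unify Int ~ Int
  unify Int ~ Int
  unify Int ~ Int
\n._ : Bool -> Int
  unify z -> Int ~ Bool -> Int
  unify z ~ Bool
  unify Int ~ Int

Answer: Bool -> Int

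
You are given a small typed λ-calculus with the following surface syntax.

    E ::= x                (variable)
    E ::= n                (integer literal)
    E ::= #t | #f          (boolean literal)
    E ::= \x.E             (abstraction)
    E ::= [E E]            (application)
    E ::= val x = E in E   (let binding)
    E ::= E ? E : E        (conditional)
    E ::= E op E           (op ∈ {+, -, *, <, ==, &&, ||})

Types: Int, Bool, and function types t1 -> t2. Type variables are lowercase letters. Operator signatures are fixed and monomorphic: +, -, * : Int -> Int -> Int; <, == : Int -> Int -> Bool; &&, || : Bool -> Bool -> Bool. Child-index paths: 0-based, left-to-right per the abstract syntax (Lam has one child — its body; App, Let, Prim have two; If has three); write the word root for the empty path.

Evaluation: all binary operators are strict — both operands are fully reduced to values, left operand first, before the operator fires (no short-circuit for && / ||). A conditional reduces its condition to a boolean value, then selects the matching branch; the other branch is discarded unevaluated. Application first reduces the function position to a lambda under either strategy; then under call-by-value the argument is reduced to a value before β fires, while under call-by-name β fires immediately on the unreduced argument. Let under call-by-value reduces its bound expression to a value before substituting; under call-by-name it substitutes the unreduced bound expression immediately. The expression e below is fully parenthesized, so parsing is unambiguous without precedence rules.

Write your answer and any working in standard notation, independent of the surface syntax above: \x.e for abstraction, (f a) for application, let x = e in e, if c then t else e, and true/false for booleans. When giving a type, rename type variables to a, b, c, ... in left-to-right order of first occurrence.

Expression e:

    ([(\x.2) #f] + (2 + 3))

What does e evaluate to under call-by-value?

Derivation:
step 0: (((\x.2) false) + (2 + 3))
step 1: [beta@0] (2 + (2 + 3))
step 2: [delta@1] (2 + 5)
step 3: [delta@root] 7

Answer: 7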